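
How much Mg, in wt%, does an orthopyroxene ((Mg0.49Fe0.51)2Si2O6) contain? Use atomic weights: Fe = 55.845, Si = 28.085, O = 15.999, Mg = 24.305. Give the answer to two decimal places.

10.23 wt%

M((Mg0.49Fe0.51)2Si2O6) = 232.945 g/mol.
Mg contributes 0.98 × 24.305 = 23.819 g per mole.
23.819/232.945 = 0.1023 → 10.23%.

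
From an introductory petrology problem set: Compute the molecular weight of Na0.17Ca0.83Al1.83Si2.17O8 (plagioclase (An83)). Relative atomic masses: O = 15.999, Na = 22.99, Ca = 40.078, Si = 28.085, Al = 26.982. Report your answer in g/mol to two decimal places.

M = 0.17×22.99 + 0.83×40.078 + 1.83×26.982 + 2.17×28.085 + 8×15.999

275.49 g/mol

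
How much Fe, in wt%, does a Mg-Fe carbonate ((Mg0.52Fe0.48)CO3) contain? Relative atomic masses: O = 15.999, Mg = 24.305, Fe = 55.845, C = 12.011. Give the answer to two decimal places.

26.95 wt%

Formula mass = 0.52·24.305 + 0.48·55.845 + 1·12.011 + 3·15.999 = 99.452 g/mol, of which 26.806 g is Fe.
So Fe makes up 26.806/99.452 = 0.2695 of the mass, i.e. 26.95%.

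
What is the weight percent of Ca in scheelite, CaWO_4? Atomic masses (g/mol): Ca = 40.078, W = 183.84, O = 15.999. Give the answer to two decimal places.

13.92 wt%

M(CaWO_4) = 287.914 g/mol.
Ca contributes 1 × 40.078 = 40.078 g per mole.
40.078/287.914 = 0.1392 → 13.92%.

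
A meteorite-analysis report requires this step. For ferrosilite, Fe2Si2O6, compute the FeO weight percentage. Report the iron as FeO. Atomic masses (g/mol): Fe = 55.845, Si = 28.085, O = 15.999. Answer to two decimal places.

54.46 wt%

Molar mass of Fe2Si2O6 = 2·55.845 + 2·28.085 + 6·15.999 = 263.854 g/mol.
Each formula unit contains 2 Fe, equivalent to 2/1 = 2.0000 mol FeO.
M(FeO) = 1×55.845 + 1×15.999 = 71.844 g/mol.
Mass of FeO per formula unit = 2.0000 × 71.844 = 143.688 g.
FeO wt% = 143.688 / 263.854 × 100 = 54.46%.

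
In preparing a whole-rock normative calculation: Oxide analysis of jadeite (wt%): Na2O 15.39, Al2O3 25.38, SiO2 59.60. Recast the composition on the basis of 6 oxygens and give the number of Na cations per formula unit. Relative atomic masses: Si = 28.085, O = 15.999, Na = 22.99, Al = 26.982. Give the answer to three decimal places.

1.000 Na apfu

Na2O (M=61.979): mol = 0.24831; Na = 0.49662, O = 0.24831.
Al2O3 (M=101.961): mol = 0.24892; Al = 0.49784, O = 0.74676.
SiO2 (M=60.083): mol = 0.99196; Si = 0.99196, O = 1.98392.
ΣO = 2.97899; factor = 6/ΣO = 2.01411.
Na apfu = 0.49662 × 2.01411 = 1.000.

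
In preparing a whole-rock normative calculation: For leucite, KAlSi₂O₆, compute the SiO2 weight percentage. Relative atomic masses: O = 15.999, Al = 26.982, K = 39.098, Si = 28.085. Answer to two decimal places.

55.06 wt%

Molar mass of KAlSi₂O₆ = 1×39.098 + 1×26.982 + 2×28.085 + 6×15.999 = 218.244 g/mol.
Each formula unit contains 2 Si, equivalent to 2/1 = 2.0000 mol SiO2.
M(SiO2) = 1×28.085 + 2×15.999 = 60.083 g/mol.
Mass of SiO2 per formula unit = 2.0000 × 60.083 = 120.166 g.
SiO2 wt% = 120.166 / 218.244 × 100 = 55.06%.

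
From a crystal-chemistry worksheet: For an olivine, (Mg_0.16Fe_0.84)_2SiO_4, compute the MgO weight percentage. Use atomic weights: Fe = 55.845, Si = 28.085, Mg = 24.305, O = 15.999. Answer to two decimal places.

Molar mass of (Mg_0.16Fe_0.84)_2SiO_4 = 0.32·24.305 + 1.68·55.845 + 1·28.085 + 4·15.999 = 193.678 g/mol.
Each formula unit contains 0.32 Mg, equivalent to 0.32/1 = 0.3200 mol MgO.
M(MgO) = 1×24.305 + 1×15.999 = 40.304 g/mol.
Mass of MgO per formula unit = 0.3200 × 40.304 = 12.897 g.
MgO wt% = 12.897 / 193.678 × 100 = 6.66%.

6.66 wt%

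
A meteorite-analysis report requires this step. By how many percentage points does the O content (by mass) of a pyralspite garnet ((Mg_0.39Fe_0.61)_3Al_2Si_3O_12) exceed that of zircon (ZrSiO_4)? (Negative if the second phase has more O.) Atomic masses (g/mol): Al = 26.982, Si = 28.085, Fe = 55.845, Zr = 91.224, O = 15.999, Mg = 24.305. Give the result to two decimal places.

6.75 percentage points

First mineral: 191.988 g O in 460.840 g formula = 41.66 wt% O.
Second mineral: 63.996 g O in 183.305 g formula = 34.91 wt% O.
41.66% − 34.91% gives a difference of 6.75 percentage points.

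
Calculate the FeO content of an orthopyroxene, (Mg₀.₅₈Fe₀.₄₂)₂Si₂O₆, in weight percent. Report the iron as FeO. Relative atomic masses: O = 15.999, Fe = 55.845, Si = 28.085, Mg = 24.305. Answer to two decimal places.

26.55 wt%

Molar mass of (Mg₀.₅₈Fe₀.₄₂)₂Si₂O₆ = 1.16·24.305 + 0.84·55.845 + 2·28.085 + 6·15.999 = 227.268 g/mol.
Each formula unit contains 0.84 Fe, equivalent to 0.84/1 = 0.8400 mol FeO.
M(FeO) = 1×55.845 + 1×15.999 = 71.844 g/mol.
Mass of FeO per formula unit = 0.8400 × 71.844 = 60.349 g.
FeO wt% = 60.349 / 227.268 × 100 = 26.55%.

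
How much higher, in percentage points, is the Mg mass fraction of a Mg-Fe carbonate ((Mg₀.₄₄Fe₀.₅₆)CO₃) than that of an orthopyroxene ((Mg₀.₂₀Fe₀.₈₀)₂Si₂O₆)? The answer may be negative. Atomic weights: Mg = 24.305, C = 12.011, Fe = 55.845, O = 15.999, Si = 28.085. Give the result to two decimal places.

M((Mg₀.₄₄Fe₀.₅₆)CO₃) = 101.975 g/mol, so wt% Mg = 10.694/101.975 × 100 = 10.49%.
M((Mg₀.₂₀Fe₀.₈₀)₂Si₂O₆) = 251.238 g/mol, so wt% Mg = 9.722/251.238 × 100 = 3.87%.
10.49 − 3.87 = 6.62 pp.

6.62 percentage points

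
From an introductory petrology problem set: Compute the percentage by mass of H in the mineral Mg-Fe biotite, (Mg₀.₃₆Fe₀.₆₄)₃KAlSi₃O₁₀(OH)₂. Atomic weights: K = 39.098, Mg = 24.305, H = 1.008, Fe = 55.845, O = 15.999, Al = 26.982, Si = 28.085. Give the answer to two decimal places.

Formula mass = 1.08·24.305 + 1.92·55.845 + 1·39.098 + 1·26.982 + 3·28.085 + 12·15.999 + 2·1.008 = 477.811 g/mol, of which 2.016 g is H.
So H makes up 2.016/477.811 = 0.0042 of the mass, i.e. 0.42%.

0.42 weight percent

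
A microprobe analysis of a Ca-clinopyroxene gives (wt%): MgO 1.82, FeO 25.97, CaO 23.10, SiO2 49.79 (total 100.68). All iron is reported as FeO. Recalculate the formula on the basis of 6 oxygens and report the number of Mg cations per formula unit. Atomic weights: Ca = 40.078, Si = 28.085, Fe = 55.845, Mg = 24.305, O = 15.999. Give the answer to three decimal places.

MgO: 1.82/40.304 = 0.04516 mol → 0.04516 mol Mg, 0.04516 mol O.
FeO: 25.97/71.844 = 0.36148 mol → 0.36148 mol Fe, 0.36148 mol O.
CaO: 23.10/56.077 = 0.41193 mol → 0.41193 mol Ca, 0.41193 mol O.
SiO2: 49.79/60.083 = 0.82869 mol → 0.82869 mol Si, 1.65738 mol O.
Total oxygen = 2.47595 mol. Normalization factor = 6/2.47595 = 2.42331.
Mg per 6 O = 0.04516 × 2.42331 = 0.109.

0.109 Mg apfu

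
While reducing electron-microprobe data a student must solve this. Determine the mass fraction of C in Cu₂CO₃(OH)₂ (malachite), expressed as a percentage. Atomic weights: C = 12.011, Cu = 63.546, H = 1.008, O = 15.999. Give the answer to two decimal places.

M(Cu₂CO₃(OH)₂) = 221.114 g/mol.
C contributes 1 × 12.011 = 12.011 g per mole.
12.011/221.114 = 0.0543 → 5.43%.

5.43 wt%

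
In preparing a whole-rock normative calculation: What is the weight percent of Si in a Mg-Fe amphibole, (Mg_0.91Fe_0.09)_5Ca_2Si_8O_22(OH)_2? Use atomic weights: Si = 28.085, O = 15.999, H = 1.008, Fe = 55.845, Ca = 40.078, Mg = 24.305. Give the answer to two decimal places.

27.18 wt%

Formula mass = 4.55·24.305 + 0.45·55.845 + 2·40.078 + 8·28.085 + 24·15.999 + 2·1.008 = 826.546 g/mol, of which 224.680 g is Si.
So Si makes up 224.680/826.546 = 0.2718 of the mass, i.e. 27.18%.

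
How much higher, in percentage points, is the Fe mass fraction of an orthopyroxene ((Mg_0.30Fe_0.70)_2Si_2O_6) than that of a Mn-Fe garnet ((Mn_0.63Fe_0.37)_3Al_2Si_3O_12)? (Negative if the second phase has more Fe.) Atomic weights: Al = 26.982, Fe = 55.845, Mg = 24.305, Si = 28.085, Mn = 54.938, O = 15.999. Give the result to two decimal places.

First mineral: 78.183 g Fe in 244.930 g formula = 31.92 wt% Fe.
Second mineral: 61.988 g Fe in 496.028 g formula = 12.50 wt% Fe.
31.92% − 12.50% gives a difference of 19.42 percentage points.

19.42 percentage points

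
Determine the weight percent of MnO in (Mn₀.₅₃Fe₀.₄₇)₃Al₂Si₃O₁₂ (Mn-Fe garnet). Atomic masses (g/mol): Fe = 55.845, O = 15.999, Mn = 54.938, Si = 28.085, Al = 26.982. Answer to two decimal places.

22.73 wt%

Molar mass of (Mn₀.₅₃Fe₀.₄₇)₃Al₂Si₃O₁₂ = 1.59·54.938 + 1.41·55.845 + 2·26.982 + 3·28.085 + 12·15.999 = 496.300 g/mol.
Each formula unit contains 1.59 Mn, equivalent to 1.59/1 = 1.5900 mol MnO.
M(MnO) = 1×54.938 + 1×15.999 = 70.937 g/mol.
Mass of MnO per formula unit = 1.5900 × 70.937 = 112.790 g.
MnO wt% = 112.790 / 496.300 × 100 = 22.73%.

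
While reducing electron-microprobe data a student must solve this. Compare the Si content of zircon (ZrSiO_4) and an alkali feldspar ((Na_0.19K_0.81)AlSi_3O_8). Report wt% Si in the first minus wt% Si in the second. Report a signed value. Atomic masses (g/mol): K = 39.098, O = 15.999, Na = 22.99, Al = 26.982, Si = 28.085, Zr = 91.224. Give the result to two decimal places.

M(ZrSiO_4) = 183.305 g/mol, so wt% Si = 28.085/183.305 × 100 = 15.32%.
M((Na_0.19K_0.81)AlSi_3O_8) = 275.266 g/mol, so wt% Si = 84.255/275.266 × 100 = 30.61%.
15.32 − 30.61 = -15.29 pp.

-15.29 percentage points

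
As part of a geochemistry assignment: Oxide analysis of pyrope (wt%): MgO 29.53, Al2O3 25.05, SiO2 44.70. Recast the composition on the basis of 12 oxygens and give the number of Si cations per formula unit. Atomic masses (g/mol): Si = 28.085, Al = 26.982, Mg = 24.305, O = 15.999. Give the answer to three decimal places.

3.018 Si apfu

29.53 wt% MgO ÷ 40.304 g/mol = 0.73268 mol, giving 0.73268 Mg and 0.73268 O.
25.05 wt% Al2O3 ÷ 101.961 g/mol = 0.24568 mol, giving 0.49136 Al and 0.73704 O.
44.70 wt% SiO2 ÷ 60.083 g/mol = 0.74397 mol, giving 0.74397 Si and 1.48794 O.
Oxygen sums to 2.95766; scaling by 12/2.95766 = 4.05726 puts the formula on 12 O.
Si: 0.74397 × 4.05726 = 3.018 atoms per formula unit.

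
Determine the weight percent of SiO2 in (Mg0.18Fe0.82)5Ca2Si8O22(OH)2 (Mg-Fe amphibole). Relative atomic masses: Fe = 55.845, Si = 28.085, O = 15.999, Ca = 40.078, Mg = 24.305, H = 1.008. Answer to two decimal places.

M((Mg0.18Fe0.82)5Ca2Si8O22(OH)2) = 941.667 g/mol; M(SiO2) = 60.083 g/mol.
Moles SiO2 per formula unit = 8 Si ÷ 1 = 8.0000.
SiO2 fraction = (8.0000 × 60.083) / 941.667 = 480.664/941.667 = 0.5104.

51.04 wt%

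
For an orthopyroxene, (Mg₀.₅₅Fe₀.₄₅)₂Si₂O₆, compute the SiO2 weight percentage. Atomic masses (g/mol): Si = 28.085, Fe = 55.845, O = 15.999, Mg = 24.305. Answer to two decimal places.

52.44 wt%

Formula mass = 229.160 g/mol.
2 Si → 2.0000 mol SiO2 per formula unit; M(SiO2) = 60.083, so SiO2 mass = 120.166 g.
120.166/229.160 × 100 = 52.44 wt%.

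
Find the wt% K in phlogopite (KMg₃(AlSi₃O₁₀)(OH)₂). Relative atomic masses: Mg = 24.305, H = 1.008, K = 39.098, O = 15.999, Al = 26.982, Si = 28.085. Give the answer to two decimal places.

Molar mass of KMg₃(AlSi₃O₁₀)(OH)₂: 1×39.098 + 3×24.305 + 1×26.982 + 3×28.085 + 12×15.999 + 2×1.008 = 417.254 g/mol.
Mass of K per formula unit: 1 × 39.098 = 39.098 g.
Weight fraction K = 39.098 / 417.254 = 0.0937.

9.37 wt%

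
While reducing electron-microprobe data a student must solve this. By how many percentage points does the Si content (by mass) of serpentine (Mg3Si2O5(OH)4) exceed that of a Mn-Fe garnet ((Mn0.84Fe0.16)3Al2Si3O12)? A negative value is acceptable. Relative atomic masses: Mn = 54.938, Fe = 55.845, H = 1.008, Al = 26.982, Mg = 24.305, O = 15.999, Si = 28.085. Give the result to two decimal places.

3.26 percentage points

M(Mg3Si2O5(OH)4) = 277.108 g/mol, so wt% Si = 56.170/277.108 × 100 = 20.27%.
M((Mn0.84Fe0.16)3Al2Si3O12) = 495.456 g/mol, so wt% Si = 84.255/495.456 × 100 = 17.01%.
20.27 − 17.01 = 3.26 pp.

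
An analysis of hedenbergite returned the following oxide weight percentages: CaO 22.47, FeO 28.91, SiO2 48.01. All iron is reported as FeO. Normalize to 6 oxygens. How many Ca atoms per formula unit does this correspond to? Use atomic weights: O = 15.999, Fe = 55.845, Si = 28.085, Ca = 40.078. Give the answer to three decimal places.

22.47 wt% CaO ÷ 56.077 g/mol = 0.40070 mol, giving 0.40070 Ca and 0.40070 O.
28.91 wt% FeO ÷ 71.844 g/mol = 0.40240 mol, giving 0.40240 Fe and 0.40240 O.
48.01 wt% SiO2 ÷ 60.083 g/mol = 0.79906 mol, giving 0.79906 Si and 1.59812 O.
Oxygen sums to 2.40122; scaling by 6/2.40122 = 2.49873 puts the formula on 6 O.
Ca: 0.40070 × 2.49873 = 1.001 atoms per formula unit.

1.001 Ca apfu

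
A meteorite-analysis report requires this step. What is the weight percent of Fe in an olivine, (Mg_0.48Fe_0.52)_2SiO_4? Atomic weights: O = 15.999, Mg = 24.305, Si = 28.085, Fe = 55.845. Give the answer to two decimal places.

33.48 weight percent

M((Mg_0.48Fe_0.52)_2SiO_4) = 173.493 g/mol.
Fe contributes 1.04 × 55.845 = 58.079 g per mole.
58.079/173.493 = 0.3348 → 33.48%.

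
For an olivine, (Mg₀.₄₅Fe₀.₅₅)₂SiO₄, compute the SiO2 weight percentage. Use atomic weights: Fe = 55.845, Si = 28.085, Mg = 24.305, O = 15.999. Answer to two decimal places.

34.26 wt%

Molar mass of (Mg₀.₄₅Fe₀.₅₅)₂SiO₄ = 0.90*24.305 + 1.10*55.845 + 1*28.085 + 4*15.999 = 175.385 g/mol.
Each formula unit contains 1 Si, equivalent to 1/1 = 1.0000 mol SiO2.
M(SiO2) = 1×28.085 + 2×15.999 = 60.083 g/mol.
Mass of SiO2 per formula unit = 1.0000 × 60.083 = 60.083 g.
SiO2 wt% = 60.083 / 175.385 × 100 = 34.26%.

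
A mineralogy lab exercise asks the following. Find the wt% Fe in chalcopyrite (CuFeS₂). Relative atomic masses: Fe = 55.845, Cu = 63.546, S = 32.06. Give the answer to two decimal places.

30.43 weight percent

Molar mass of CuFeS₂: 1×63.546 + 1×55.845 + 2×32.06 = 183.511 g/mol.
Mass of Fe per formula unit: 1 × 55.845 = 55.845 g.
Weight fraction Fe = 55.845 / 183.511 = 0.3043.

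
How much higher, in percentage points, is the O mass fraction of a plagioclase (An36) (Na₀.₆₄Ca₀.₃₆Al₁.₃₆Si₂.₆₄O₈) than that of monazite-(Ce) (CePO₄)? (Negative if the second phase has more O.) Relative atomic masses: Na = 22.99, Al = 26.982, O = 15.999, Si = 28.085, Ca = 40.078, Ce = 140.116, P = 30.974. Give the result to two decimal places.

M(Na₀.₆₄Ca₀.₃₆Al₁.₃₆Si₂.₆₄O₈) = 267.974 g/mol, so wt% O = 127.992/267.974 × 100 = 47.76%.
M(CePO₄) = 235.086 g/mol, so wt% O = 63.996/235.086 × 100 = 27.22%.
47.76 − 27.22 = 20.54 pp.

20.54 percentage points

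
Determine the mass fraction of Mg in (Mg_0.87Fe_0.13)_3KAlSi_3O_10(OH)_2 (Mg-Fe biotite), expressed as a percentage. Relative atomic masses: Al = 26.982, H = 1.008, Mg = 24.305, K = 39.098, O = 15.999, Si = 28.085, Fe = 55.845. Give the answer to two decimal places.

14.77 mass %

M((Mg_0.87Fe_0.13)_3KAlSi_3O_10(OH)_2) = 429.555 g/mol.
Mg contributes 2.61 × 24.305 = 63.436 g per mole.
63.436/429.555 = 0.1477 → 14.77%.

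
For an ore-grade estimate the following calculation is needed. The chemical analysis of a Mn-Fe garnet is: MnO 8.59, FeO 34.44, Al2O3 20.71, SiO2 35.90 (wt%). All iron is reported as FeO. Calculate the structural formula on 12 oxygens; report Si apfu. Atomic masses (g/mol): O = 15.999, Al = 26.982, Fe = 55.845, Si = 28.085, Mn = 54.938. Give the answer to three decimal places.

MnO (M=70.937): mol = 0.12109; Mn = 0.12109, O = 0.12109.
FeO (M=71.844): mol = 0.47937; Fe = 0.47937, O = 0.47937.
Al2O3 (M=101.961): mol = 0.20312; Al = 0.40624, O = 0.60936.
SiO2 (M=60.083): mol = 0.59751; Si = 0.59751, O = 1.19502.
ΣO = 2.40484; factor = 12/ΣO = 4.98994.
Si apfu = 0.59751 × 4.98994 = 2.982.

2.982 Si apfu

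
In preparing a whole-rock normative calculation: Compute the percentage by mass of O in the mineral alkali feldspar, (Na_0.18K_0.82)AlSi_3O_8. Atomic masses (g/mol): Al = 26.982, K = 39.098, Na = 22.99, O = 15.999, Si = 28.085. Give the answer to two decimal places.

M((Na_0.18K_0.82)AlSi_3O_8) = 275.428 g/mol.
O contributes 8 × 15.999 = 127.992 g per mole.
127.992/275.428 = 0.4647 → 46.47%.

46.47 wt%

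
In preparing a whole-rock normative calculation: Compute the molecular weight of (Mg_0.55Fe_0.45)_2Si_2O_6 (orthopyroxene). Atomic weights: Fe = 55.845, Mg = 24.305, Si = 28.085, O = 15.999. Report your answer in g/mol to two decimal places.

M = 1.10×24.305 + 0.90×55.845 + 2×28.085 + 6×15.999

229.16 g/mol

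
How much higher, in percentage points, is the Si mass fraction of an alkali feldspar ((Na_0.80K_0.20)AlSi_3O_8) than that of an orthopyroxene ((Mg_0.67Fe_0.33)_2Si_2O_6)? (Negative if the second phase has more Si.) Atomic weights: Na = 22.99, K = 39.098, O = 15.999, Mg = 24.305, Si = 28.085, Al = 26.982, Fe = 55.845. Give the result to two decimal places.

6.39 percentage points

First mineral: 84.255 g Si in 265.441 g formula = 31.74 wt% Si.
Second mineral: 56.170 g Si in 221.590 g formula = 25.35 wt% Si.
31.74% − 25.35% gives a difference of 6.39 percentage points.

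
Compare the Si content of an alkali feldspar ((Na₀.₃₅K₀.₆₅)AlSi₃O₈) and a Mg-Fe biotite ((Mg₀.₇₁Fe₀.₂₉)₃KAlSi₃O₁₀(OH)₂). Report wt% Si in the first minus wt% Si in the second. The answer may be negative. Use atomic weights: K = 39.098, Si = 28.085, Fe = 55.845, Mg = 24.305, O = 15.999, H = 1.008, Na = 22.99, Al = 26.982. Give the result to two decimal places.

11.95 percentage points

Si in (Na₀.₃₅K₀.₆₅)AlSi₃O₈: molar mass 272.689 g/mol; 3×28.085 = 84.255 g → 30.90 wt%.
Si in (Mg₀.₇₁Fe₀.₂₉)₃KAlSi₃O₁₀(OH)₂: molar mass 444.694 g/mol; 3×28.085 = 84.255 g → 18.95 wt%.
Difference = 30.90 − 18.95 = 11.95 percentage points.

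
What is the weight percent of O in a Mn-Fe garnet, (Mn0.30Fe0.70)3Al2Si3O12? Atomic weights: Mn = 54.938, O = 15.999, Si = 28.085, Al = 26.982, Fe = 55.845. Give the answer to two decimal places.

M((Mn0.30Fe0.70)3Al2Si3O12) = 496.926 g/mol.
O contributes 12 × 15.999 = 191.988 g per mole.
191.988/496.926 = 0.3864 → 38.64%.

38.64 mass %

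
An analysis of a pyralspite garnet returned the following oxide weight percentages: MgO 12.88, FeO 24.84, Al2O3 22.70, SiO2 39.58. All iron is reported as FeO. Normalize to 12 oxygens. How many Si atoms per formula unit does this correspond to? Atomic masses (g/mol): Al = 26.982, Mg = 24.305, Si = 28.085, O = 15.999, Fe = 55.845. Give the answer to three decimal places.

MgO: 12.88/40.304 = 0.31957 mol → 0.31957 mol Mg, 0.31957 mol O.
FeO: 24.84/71.844 = 0.34575 mol → 0.34575 mol Fe, 0.34575 mol O.
Al2O3: 22.70/101.961 = 0.22263 mol → 0.44526 mol Al, 0.66789 mol O.
SiO2: 39.58/60.083 = 0.65876 mol → 0.65876 mol Si, 1.31752 mol O.
Total oxygen = 2.65073 mol. Normalization factor = 12/2.65073 = 4.52705.
Si per 12 O = 0.65876 × 4.52705 = 2.982.

2.982 Si apfu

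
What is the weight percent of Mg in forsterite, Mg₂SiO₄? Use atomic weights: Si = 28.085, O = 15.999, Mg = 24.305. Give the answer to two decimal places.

34.55 weight percent

Molar mass of Mg₂SiO₄: 2·24.305 + 1·28.085 + 4·15.999 = 140.691 g/mol.
Mass of Mg per formula unit: 2 × 24.305 = 48.610 g.
Weight fraction Mg = 48.610 / 140.691 = 0.3455.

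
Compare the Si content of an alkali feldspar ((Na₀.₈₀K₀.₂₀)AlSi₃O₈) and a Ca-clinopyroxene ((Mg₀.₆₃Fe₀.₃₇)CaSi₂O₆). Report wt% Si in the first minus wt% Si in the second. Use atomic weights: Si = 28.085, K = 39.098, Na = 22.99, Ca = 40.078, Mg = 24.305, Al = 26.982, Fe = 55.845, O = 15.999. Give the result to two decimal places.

M((Na₀.₈₀K₀.₂₀)AlSi₃O₈) = 265.441 g/mol, so wt% Si = 84.255/265.441 × 100 = 31.74%.
M((Mg₀.₆₃Fe₀.₃₇)CaSi₂O₆) = 228.217 g/mol, so wt% Si = 56.170/228.217 × 100 = 24.61%.
31.74 − 24.61 = 7.13 pp.

7.13 percentage points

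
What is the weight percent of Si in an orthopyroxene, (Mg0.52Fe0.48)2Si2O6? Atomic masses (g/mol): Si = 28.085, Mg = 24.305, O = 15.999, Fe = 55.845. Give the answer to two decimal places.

Molar mass of (Mg0.52Fe0.48)2Si2O6: 1.04*24.305 + 0.96*55.845 + 2*28.085 + 6*15.999 = 231.052 g/mol.
Mass of Si per formula unit: 2 × 28.085 = 56.170 g.
Weight fraction Si = 56.170 / 231.052 = 0.2431.

24.31 wt%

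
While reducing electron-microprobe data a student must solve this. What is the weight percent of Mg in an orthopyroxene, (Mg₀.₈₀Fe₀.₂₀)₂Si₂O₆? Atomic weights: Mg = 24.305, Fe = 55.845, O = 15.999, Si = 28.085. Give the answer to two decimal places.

18.22 mass %

M((Mg₀.₈₀Fe₀.₂₀)₂Si₂O₆) = 213.390 g/mol.
Mg contributes 1.60 × 24.305 = 38.888 g per mole.
38.888/213.390 = 0.1822 → 18.22%.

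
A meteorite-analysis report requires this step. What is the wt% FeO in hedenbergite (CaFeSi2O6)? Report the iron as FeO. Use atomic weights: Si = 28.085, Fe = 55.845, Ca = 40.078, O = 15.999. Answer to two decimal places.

Molar mass of CaFeSi2O6 = 1·40.078 + 1·55.845 + 2·28.085 + 6·15.999 = 248.087 g/mol.
Each formula unit contains 1 Fe, equivalent to 1/1 = 1.0000 mol FeO.
M(FeO) = 1×55.845 + 1×15.999 = 71.844 g/mol.
Mass of FeO per formula unit = 1.0000 × 71.844 = 71.844 g.
FeO wt% = 71.844 / 248.087 × 100 = 28.96%.

28.96 wt%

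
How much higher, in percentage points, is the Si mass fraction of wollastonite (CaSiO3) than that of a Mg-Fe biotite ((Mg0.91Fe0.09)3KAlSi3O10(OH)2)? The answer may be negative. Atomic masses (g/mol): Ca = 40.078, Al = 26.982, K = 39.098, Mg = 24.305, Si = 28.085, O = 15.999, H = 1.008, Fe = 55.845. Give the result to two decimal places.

4.39 percentage points

First mineral: 28.085 g Si in 116.160 g formula = 24.18 wt% Si.
Second mineral: 84.255 g Si in 425.770 g formula = 19.79 wt% Si.
24.18% − 19.79% gives a difference of 4.39 percentage points.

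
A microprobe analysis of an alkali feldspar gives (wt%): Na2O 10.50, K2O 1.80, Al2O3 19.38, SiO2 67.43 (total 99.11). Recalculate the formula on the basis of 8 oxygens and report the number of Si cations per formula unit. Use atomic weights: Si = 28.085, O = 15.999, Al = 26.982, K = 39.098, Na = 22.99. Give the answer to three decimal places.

Na2O (M=61.979): mol = 0.16941; Na = 0.33882, O = 0.16941.
K2O (M=94.195): mol = 0.01911; K = 0.03822, O = 0.01911.
Al2O3 (M=101.961): mol = 0.19007; Al = 0.38014, O = 0.57021.
SiO2 (M=60.083): mol = 1.12228; Si = 1.12228, O = 2.24456.
ΣO = 3.00329; factor = 8/ΣO = 2.66375.
Si apfu = 1.12228 × 2.66375 = 2.989.

2.989 Si apfu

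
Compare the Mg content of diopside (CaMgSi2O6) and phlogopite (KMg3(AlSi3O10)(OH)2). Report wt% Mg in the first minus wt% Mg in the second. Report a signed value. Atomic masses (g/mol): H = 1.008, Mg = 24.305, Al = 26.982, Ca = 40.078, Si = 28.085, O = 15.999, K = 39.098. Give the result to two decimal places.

Mg in CaMgSi2O6: molar mass 216.547 g/mol; 1×24.305 = 24.305 g → 11.22 wt%.
Mg in KMg3(AlSi3O10)(OH)2: molar mass 417.254 g/mol; 3×24.305 = 72.915 g → 17.47 wt%.
Difference = 11.22 − 17.47 = -6.25 percentage points.

-6.25 percentage points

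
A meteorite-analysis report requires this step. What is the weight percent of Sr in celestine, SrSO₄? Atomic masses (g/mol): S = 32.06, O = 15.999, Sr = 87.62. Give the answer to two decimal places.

47.70 wt%

Formula mass = 1×87.62 + 1×32.06 + 4×15.999 = 183.676 g/mol, of which 87.620 g is Sr.
So Sr makes up 87.620/183.676 = 0.4770 of the mass, i.e. 47.70%.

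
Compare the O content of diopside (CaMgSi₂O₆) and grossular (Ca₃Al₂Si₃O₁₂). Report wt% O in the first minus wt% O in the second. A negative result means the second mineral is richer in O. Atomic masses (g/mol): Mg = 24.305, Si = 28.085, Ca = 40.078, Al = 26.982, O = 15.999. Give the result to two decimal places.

1.71 percentage points

M(CaMgSi₂O₆) = 216.547 g/mol, so wt% O = 95.994/216.547 × 100 = 44.33%.
M(Ca₃Al₂Si₃O₁₂) = 450.441 g/mol, so wt% O = 191.988/450.441 × 100 = 42.62%.
44.33 − 42.62 = 1.71 pp.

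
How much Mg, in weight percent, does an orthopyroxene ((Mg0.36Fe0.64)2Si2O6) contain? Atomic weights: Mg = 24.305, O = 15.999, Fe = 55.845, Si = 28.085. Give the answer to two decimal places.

7.26 weight percent

Molar mass of (Mg0.36Fe0.64)2Si2O6: 0.72·24.305 + 1.28·55.845 + 2·28.085 + 6·15.999 = 241.145 g/mol.
Mass of Mg per formula unit: 0.72 × 24.305 = 17.500 g.
Weight fraction Mg = 17.500 / 241.145 = 0.0726.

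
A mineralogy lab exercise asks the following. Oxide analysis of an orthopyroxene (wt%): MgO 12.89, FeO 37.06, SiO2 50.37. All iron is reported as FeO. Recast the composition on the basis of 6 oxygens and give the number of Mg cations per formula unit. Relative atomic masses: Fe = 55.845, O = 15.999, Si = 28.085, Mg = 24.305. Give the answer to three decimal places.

0.764 Mg apfu

12.89 wt% MgO ÷ 40.304 g/mol = 0.31982 mol, giving 0.31982 Mg and 0.31982 O.
37.06 wt% FeO ÷ 71.844 g/mol = 0.51584 mol, giving 0.51584 Fe and 0.51584 O.
50.37 wt% SiO2 ÷ 60.083 g/mol = 0.83834 mol, giving 0.83834 Si and 1.67668 O.
Oxygen sums to 2.51234; scaling by 6/2.51234 = 2.38821 puts the formula on 6 O.
Mg: 0.31982 × 2.38821 = 0.764 atoms per formula unit.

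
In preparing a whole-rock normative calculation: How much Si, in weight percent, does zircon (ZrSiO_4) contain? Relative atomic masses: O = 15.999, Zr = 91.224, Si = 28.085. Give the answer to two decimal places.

Molar mass of ZrSiO_4: 1·91.224 + 1·28.085 + 4·15.999 = 183.305 g/mol.
Mass of Si per formula unit: 1 × 28.085 = 28.085 g.
Weight fraction Si = 28.085 / 183.305 = 0.1532.

15.32 weight percent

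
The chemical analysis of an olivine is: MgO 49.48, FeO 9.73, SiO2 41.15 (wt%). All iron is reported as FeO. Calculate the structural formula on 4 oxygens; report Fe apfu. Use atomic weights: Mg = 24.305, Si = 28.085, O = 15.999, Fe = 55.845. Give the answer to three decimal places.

MgO (M=40.304): mol = 1.22767; Mg = 1.22767, O = 1.22767.
FeO (M=71.844): mol = 0.13543; Fe = 0.13543, O = 0.13543.
SiO2 (M=60.083): mol = 0.68489; Si = 0.68489, O = 1.36978.
ΣO = 2.73288; factor = 4/ΣO = 1.46366.
Fe apfu = 0.13543 × 1.46366 = 0.198.

0.198 Fe apfu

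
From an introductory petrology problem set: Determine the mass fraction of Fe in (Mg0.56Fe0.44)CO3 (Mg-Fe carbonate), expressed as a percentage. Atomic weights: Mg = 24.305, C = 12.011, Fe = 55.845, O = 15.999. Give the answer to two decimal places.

25.02 mass %

M((Mg0.56Fe0.44)CO3) = 98.191 g/mol.
Fe contributes 0.44 × 55.845 = 24.572 g per mole.
24.572/98.191 = 0.2502 → 25.02%.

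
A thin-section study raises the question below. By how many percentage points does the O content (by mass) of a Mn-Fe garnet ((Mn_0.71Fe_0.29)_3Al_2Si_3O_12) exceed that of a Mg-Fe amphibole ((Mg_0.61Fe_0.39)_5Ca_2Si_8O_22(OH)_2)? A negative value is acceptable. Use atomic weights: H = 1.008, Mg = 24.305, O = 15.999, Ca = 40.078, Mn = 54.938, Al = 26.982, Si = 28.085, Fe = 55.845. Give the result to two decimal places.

-5.22 percentage points

M((Mn_0.71Fe_0.29)_3Al_2Si_3O_12) = 495.810 g/mol, so wt% O = 191.988/495.810 × 100 = 38.72%.
M((Mg_0.61Fe_0.39)_5Ca_2Si_8O_22(OH)_2) = 873.856 g/mol, so wt% O = 383.976/873.856 × 100 = 43.94%.
38.72 − 43.94 = -5.22 pp.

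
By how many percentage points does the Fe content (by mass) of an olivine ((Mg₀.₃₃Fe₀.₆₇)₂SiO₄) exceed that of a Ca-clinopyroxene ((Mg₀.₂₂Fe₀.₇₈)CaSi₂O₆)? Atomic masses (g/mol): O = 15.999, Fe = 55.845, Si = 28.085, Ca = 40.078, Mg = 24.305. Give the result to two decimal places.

First mineral: 74.832 g Fe in 182.955 g formula = 40.90 wt% Fe.
Second mineral: 43.559 g Fe in 241.148 g formula = 18.06 wt% Fe.
40.90% − 18.06% gives a difference of 22.84 percentage points.

22.84 percentage points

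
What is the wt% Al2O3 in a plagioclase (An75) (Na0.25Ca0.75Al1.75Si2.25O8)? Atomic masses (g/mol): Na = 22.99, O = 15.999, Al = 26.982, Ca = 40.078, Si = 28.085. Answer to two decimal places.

M(Na0.25Ca0.75Al1.75Si2.25O8) = 274.208 g/mol; M(Al2O3) = 101.961 g/mol.
Moles Al2O3 per formula unit = 1.75 Al ÷ 2 = 0.8750.
Al2O3 fraction = (0.8750 × 101.961) / 274.208 = 89.216/274.208 = 0.3254.

32.54 wt%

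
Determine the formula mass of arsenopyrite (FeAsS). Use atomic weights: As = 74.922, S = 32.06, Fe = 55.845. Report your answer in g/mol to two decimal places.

162.83 g/mol

M = 1·55.845 + 1·74.922 + 1·32.06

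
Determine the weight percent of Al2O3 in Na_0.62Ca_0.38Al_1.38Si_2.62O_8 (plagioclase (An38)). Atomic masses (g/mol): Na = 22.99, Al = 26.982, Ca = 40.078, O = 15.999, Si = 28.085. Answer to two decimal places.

Molar mass of Na_0.62Ca_0.38Al_1.38Si_2.62O_8 = 0.62·22.99 + 0.38·40.078 + 1.38·26.982 + 2.62·28.085 + 8·15.999 = 268.293 g/mol.
Each formula unit contains 1.38 Al, equivalent to 1.38/2 = 0.6900 mol Al2O3.
M(Al2O3) = 2×26.982 + 3×15.999 = 101.961 g/mol.
Mass of Al2O3 per formula unit = 0.6900 × 101.961 = 70.353 g.
Al2O3 wt% = 70.353 / 268.293 × 100 = 26.22%.

26.22 wt%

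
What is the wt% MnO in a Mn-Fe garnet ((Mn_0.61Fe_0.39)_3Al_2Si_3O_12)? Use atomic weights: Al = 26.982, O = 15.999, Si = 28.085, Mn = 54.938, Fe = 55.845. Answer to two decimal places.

26.17 wt%

M((Mn_0.61Fe_0.39)_3Al_2Si_3O_12) = 496.082 g/mol; M(MnO) = 70.937 g/mol.
Moles MnO per formula unit = 1.83 Mn ÷ 1 = 1.8300.
MnO fraction = (1.8300 × 70.937) / 496.082 = 129.815/496.082 = 0.2617.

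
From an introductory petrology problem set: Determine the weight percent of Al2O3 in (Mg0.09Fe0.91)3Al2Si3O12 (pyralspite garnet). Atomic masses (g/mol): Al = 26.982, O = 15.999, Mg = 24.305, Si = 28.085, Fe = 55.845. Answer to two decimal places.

20.84 wt%

M((Mg0.09Fe0.91)3Al2Si3O12) = 489.226 g/mol; M(Al2O3) = 101.961 g/mol.
Moles Al2O3 per formula unit = 2 Al ÷ 2 = 1.0000.
Al2O3 fraction = (1.0000 × 101.961) / 489.226 = 101.961/489.226 = 0.2084.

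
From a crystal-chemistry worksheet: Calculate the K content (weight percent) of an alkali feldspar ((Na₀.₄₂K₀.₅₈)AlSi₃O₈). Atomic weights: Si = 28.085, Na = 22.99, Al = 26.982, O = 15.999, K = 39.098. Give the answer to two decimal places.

Formula mass = 0.42·22.99 + 0.58·39.098 + 1·26.982 + 3·28.085 + 8·15.999 = 271.562 g/mol, of which 22.677 g is K.
So K makes up 22.677/271.562 = 0.0835 of the mass, i.e. 8.35%.

8.35 weight percent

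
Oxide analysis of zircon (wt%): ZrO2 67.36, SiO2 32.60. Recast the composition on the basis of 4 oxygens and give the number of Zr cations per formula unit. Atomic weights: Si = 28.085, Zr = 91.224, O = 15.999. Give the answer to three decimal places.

ZrO2: 67.36/123.222 = 0.54666 mol → 0.54666 mol Zr, 1.09332 mol O.
SiO2: 32.60/60.083 = 0.54258 mol → 0.54258 mol Si, 1.08516 mol O.
Total oxygen = 2.17848 mol. Normalization factor = 4/2.17848 = 1.83614.
Zr per 4 O = 0.54666 × 1.83614 = 1.004.

1.004 Zr apfu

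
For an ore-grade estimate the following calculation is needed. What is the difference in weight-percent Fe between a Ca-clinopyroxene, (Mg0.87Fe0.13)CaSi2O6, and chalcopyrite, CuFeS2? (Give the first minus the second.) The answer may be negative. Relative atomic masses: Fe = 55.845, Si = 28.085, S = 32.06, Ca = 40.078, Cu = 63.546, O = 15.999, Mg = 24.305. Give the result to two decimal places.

M((Mg0.87Fe0.13)CaSi2O6) = 220.647 g/mol, so wt% Fe = 7.260/220.647 × 100 = 3.29%.
M(CuFeS2) = 183.511 g/mol, so wt% Fe = 55.845/183.511 × 100 = 30.43%.
3.29 − 30.43 = -27.14 pp.

-27.14 percentage points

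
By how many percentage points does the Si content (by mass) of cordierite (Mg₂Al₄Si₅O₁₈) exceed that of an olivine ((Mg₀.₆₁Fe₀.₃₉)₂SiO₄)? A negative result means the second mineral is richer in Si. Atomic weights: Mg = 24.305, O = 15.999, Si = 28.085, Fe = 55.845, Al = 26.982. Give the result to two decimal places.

Si in Mg₂Al₄Si₅O₁₈: molar mass 584.945 g/mol; 5×28.085 = 140.425 g → 24.01 wt%.
Si in (Mg₀.₆₁Fe₀.₃₉)₂SiO₄: molar mass 165.292 g/mol; 1×28.085 = 28.085 g → 16.99 wt%.
Difference = 24.01 − 16.99 = 7.02 percentage points.

7.02 percentage points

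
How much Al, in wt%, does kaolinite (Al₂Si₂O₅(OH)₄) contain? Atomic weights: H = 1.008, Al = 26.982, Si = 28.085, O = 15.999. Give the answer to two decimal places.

Formula mass = 2*26.982 + 2*28.085 + 9*15.999 + 4*1.008 = 258.157 g/mol, of which 53.964 g is Al.
So Al makes up 53.964/258.157 = 0.2090 of the mass, i.e. 20.90%.

20.90 wt%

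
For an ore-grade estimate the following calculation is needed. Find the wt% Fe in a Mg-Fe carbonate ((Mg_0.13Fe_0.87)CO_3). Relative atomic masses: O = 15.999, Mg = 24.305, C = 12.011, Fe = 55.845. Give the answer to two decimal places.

M((Mg_0.13Fe_0.87)CO_3) = 111.753 g/mol.
Fe contributes 0.87 × 55.845 = 48.585 g per mole.
48.585/111.753 = 0.4348 → 43.48%.

43.48 weight percent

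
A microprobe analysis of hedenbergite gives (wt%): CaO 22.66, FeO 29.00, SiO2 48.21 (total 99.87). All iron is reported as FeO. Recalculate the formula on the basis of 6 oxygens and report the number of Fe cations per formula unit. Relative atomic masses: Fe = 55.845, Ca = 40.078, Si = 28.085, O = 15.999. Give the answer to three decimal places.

1.004 Fe apfu

CaO (M=56.077): mol = 0.40409; Ca = 0.40409, O = 0.40409.
FeO (M=71.844): mol = 0.40365; Fe = 0.40365, O = 0.40365.
SiO2 (M=60.083): mol = 0.80239; Si = 0.80239, O = 1.60478.
ΣO = 2.41252; factor = 6/ΣO = 2.48703.
Fe apfu = 0.40365 × 2.48703 = 1.004.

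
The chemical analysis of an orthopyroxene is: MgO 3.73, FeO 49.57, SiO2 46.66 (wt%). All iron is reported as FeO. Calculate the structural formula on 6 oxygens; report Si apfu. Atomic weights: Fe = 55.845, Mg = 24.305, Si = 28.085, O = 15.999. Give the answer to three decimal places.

1.995 Si apfu

3.73 wt% MgO ÷ 40.304 g/mol = 0.09255 mol, giving 0.09255 Mg and 0.09255 O.
49.57 wt% FeO ÷ 71.844 g/mol = 0.68997 mol, giving 0.68997 Fe and 0.68997 O.
46.66 wt% SiO2 ÷ 60.083 g/mol = 0.77659 mol, giving 0.77659 Si and 1.55318 O.
Oxygen sums to 2.33570; scaling by 6/2.33570 = 2.56882 puts the formula on 6 O.
Si: 0.77659 × 2.56882 = 1.995 atoms per formula unit.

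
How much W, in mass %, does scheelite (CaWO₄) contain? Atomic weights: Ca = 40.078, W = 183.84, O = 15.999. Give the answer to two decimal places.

63.85 mass %

M(CaWO₄) = 287.914 g/mol.
W contributes 1 × 183.84 = 183.840 g per mole.
183.840/287.914 = 0.6385 → 63.85%.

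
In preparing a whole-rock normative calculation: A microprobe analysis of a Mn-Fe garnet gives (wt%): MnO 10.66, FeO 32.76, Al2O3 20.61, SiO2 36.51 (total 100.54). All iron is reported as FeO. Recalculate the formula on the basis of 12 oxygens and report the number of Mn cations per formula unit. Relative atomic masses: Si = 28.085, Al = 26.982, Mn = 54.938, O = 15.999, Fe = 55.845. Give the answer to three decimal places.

MnO: 10.66/70.937 = 0.15027 mol → 0.15027 mol Mn, 0.15027 mol O.
FeO: 32.76/71.844 = 0.45599 mol → 0.45599 mol Fe, 0.45599 mol O.
Al2O3: 20.61/101.961 = 0.20214 mol → 0.40428 mol Al, 0.60642 mol O.
SiO2: 36.51/60.083 = 0.60766 mol → 0.60766 mol Si, 1.21532 mol O.
Total oxygen = 2.42800 mol. Normalization factor = 12/2.42800 = 4.94234.
Mn per 12 O = 0.15027 × 4.94234 = 0.743.

0.743 Mn apfu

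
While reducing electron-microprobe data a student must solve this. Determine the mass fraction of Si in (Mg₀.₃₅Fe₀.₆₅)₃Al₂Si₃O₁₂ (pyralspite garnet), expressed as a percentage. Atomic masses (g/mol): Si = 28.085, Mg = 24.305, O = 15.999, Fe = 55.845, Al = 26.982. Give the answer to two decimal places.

M((Mg₀.₃₅Fe₀.₆₅)₃Al₂Si₃O₁₂) = 464.625 g/mol.
Si contributes 3 × 28.085 = 84.255 g per mole.
84.255/464.625 = 0.1813 → 18.13%.

18.13 wt%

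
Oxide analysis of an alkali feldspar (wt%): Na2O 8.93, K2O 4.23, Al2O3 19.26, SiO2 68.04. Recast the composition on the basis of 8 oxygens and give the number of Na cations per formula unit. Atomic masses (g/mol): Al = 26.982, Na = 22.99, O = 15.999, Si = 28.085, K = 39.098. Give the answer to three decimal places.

Na2O: 8.93/61.979 = 0.14408 mol → 0.28816 mol Na, 0.14408 mol O.
K2O: 4.23/94.195 = 0.04491 mol → 0.08982 mol K, 0.04491 mol O.
Al2O3: 19.26/101.961 = 0.18890 mol → 0.37780 mol Al, 0.56670 mol O.
SiO2: 68.04/60.083 = 1.13243 mol → 1.13243 mol Si, 2.26486 mol O.
Total oxygen = 3.02055 mol. Normalization factor = 8/3.02055 = 2.64852.
Na per 8 O = 0.28816 × 2.64852 = 0.763.

0.763 Na apfu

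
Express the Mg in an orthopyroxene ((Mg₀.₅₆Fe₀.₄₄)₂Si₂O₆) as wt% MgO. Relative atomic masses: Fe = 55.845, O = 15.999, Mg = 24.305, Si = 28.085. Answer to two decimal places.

Molar mass of (Mg₀.₅₆Fe₀.₄₄)₂Si₂O₆ = 1.12*24.305 + 0.88*55.845 + 2*28.085 + 6*15.999 = 228.529 g/mol.
Each formula unit contains 1.12 Mg, equivalent to 1.12/1 = 1.1200 mol MgO.
M(MgO) = 1×24.305 + 1×15.999 = 40.304 g/mol.
Mass of MgO per formula unit = 1.1200 × 40.304 = 45.140 g.
MgO wt% = 45.140 / 228.529 × 100 = 19.75%.

19.75 wt%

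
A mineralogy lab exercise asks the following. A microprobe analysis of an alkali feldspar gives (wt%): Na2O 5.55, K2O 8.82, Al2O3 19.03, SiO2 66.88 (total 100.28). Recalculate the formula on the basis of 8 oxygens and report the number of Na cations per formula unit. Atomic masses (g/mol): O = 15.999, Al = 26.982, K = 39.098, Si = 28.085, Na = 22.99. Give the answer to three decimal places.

0.483 Na apfu

Na2O (M=61.979): mol = 0.08955; Na = 0.17910, O = 0.08955.
K2O (M=94.195): mol = 0.09364; K = 0.18728, O = 0.09364.
Al2O3 (M=101.961): mol = 0.18664; Al = 0.37328, O = 0.55992.
SiO2 (M=60.083): mol = 1.11313; Si = 1.11313, O = 2.22626.
ΣO = 2.96937; factor = 8/ΣO = 2.69417.
Na apfu = 0.17910 × 2.69417 = 0.483.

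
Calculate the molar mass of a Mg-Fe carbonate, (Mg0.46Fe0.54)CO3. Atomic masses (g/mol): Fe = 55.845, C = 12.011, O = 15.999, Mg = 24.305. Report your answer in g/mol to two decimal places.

The formula mass is the sum 0.46×24.305 + 0.54×55.845 + 1×12.011 + 3×15.999.

101.34 g/mol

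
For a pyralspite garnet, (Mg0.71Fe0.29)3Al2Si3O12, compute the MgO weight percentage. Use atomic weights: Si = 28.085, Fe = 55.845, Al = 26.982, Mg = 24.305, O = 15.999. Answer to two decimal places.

Molar mass of (Mg0.71Fe0.29)3Al2Si3O12 = 2.13×24.305 + 0.87×55.845 + 2×26.982 + 3×28.085 + 12×15.999 = 430.562 g/mol.
Each formula unit contains 2.13 Mg, equivalent to 2.13/1 = 2.1300 mol MgO.
M(MgO) = 1×24.305 + 1×15.999 = 40.304 g/mol.
Mass of MgO per formula unit = 2.1300 × 40.304 = 85.848 g.
MgO wt% = 85.848 / 430.562 × 100 = 19.94%.

19.94 wt%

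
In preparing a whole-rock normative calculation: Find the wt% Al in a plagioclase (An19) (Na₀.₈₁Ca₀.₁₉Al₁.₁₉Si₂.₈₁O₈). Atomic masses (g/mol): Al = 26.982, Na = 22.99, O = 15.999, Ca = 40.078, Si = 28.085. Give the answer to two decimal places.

Molar mass of Na₀.₈₁Ca₀.₁₉Al₁.₁₉Si₂.₈₁O₈: 0.81*22.99 + 0.19*40.078 + 1.19*26.982 + 2.81*28.085 + 8*15.999 = 265.256 g/mol.
Mass of Al per formula unit: 1.19 × 26.982 = 32.109 g.
Weight fraction Al = 32.109 / 265.256 = 0.1210.

12.10 wt%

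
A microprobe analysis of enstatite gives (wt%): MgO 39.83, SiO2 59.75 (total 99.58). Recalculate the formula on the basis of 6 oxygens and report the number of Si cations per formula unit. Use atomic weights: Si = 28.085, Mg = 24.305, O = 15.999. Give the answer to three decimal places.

2.004 Si apfu

39.83 wt% MgO ÷ 40.304 g/mol = 0.98824 mol, giving 0.98824 Mg and 0.98824 O.
59.75 wt% SiO2 ÷ 60.083 g/mol = 0.99446 mol, giving 0.99446 Si and 1.98892 O.
Oxygen sums to 2.97716; scaling by 6/2.97716 = 2.01534 puts the formula on 6 O.
Si: 0.99446 × 2.01534 = 2.004 atoms per formula unit.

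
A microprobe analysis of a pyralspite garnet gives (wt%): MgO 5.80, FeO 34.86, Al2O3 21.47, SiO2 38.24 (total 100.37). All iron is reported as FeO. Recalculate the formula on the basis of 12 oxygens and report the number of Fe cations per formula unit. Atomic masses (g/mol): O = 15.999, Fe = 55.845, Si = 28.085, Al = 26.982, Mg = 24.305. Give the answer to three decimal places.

2.298 Fe apfu

MgO: 5.80/40.304 = 0.14391 mol → 0.14391 mol Mg, 0.14391 mol O.
FeO: 34.86/71.844 = 0.48522 mol → 0.48522 mol Fe, 0.48522 mol O.
Al2O3: 21.47/101.961 = 0.21057 mol → 0.42114 mol Al, 0.63171 mol O.
SiO2: 38.24/60.083 = 0.63645 mol → 0.63645 mol Si, 1.27290 mol O.
Total oxygen = 2.53374 mol. Normalization factor = 12/2.53374 = 4.73608.
Fe per 12 O = 0.48522 × 4.73608 = 2.298.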